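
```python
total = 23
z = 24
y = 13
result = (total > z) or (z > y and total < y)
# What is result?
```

Trace:
`total = 23` → total = 23
`z = 24` → z = 24
`y = 13` → y = 13
`result = (total > z) or (z > y and total < y)` → result = False
So result = False

Answer: False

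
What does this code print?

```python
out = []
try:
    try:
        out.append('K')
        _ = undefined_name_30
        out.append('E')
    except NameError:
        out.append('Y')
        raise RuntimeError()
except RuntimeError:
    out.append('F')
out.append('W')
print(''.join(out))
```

Execution trace: 'K' (inner try body) → 'Y' (inner except NameError) → 'F' (outer except RuntimeError) → 'W' (after the try/except). Output: KYFW

Answer: KYFW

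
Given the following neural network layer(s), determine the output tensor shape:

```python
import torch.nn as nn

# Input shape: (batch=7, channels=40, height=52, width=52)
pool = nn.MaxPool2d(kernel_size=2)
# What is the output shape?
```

Input: (7, 40, 52, 52) -> Output: (7, 40, 26, 26)

Answer: (7, 40, 26, 26)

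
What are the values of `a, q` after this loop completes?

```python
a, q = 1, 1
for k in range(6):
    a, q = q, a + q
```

Fibonacci: after 6 iterations
`a, q` takes the values: (1, 1) → (1, 2) → (2, 3) → (3, 5) → (5, 8) → (8, 13) → (13, 21)

Answer: 13, 21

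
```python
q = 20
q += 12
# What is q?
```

Trace:
`q = 20` → q = 20
`q += 12` → q = 32
So q = 32

Answer: 32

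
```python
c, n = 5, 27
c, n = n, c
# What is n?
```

Trace:
`c, n = 5, 27` → c = 5; n = 27
`c, n = n, c` → c = 27; n = 5
So n = 5

Answer: 5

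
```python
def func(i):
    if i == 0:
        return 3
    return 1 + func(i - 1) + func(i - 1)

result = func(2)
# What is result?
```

func(i) = 1 + 2·func(i-1), func(0)=3. Closed form: (3+1)·2^2 - 1 = 15.

Answer: 15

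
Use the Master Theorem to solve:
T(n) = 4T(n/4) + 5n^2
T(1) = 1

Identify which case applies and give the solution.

a=4, b=4, f(n)=5n^2. log_4(4) = 1. Since c=2 > 1 and the regularity condition holds (4(n/4)^2 = (4/4^2)n^2 with 4/4^2 < 1), Case 3 applies: T(n) = Θ(f(n)) = O(n^2).

Answer: O(n^2) - Case 3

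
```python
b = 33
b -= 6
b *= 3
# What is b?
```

Trace:
`b = 33` → b = 33
`b -= 6` → b = 27
`b *= 3` → b = 81
So b = 81

Answer: 81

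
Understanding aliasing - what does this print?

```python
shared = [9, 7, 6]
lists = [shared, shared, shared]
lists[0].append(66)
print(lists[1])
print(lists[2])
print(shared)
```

Key concept: list of same reference.
Step by step:
`shared = [9, 7, 6]` → shared = [9, 7, 6]
`lists = [shared, shared, shared]` → lists = [[9, 7, 6], [9, 7, 6], [9, 7, 6]]
`lists[0].append(66)` → shared = [9, 7, 6, 66]; lists = [[9, 7, 6, 66], [9, 7, 6, 66], [9, 7, 6, 66]]
`print(lists[1])` → prints [9, 7, 6, 66]
`print(lists[2])` → prints [9, 7, 6, 66]
`print(shared)` → prints [9, 7, 6, 66]

Answer:
[9, 7, 6, 66]
[9, 7, 6, 66]
[9, 7, 6, 66]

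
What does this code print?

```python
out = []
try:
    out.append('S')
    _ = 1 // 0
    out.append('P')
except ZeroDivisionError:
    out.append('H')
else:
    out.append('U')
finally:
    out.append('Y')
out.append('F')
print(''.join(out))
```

Execution trace: 'S' (try body) → 'H' (except ZeroDivisionError) → 'Y' (finally) → 'F' (after the try/except). Output: SHYF

Answer: SHYF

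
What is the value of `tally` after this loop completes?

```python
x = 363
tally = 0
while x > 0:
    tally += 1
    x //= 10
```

Count digits by repeated division by 10
`tally` takes the values: 0 → 1 → 2 → 3

Answer: 3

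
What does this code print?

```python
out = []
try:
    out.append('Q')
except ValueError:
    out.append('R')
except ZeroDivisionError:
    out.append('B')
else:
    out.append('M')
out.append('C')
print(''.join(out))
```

Execution trace: 'Q' (try body, no exception) → 'M' (else) → 'C' (after the try/except). Output: QMC

Answer: QMC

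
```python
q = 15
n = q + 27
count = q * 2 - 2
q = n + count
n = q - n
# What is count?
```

Trace:
`q = 15` → q = 15
`n = q + 27` → n = 42
`count = q * 2 - 2` → count = 28
`q = n + count` → q = 70
`n = q - n` → n = 28
So count = 28

Answer: 28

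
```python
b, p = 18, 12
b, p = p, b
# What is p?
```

Trace:
`b, p = 18, 12` → b = 18; p = 12
`b, p = p, b` → b = 12; p = 18
So p = 18

Answer: 18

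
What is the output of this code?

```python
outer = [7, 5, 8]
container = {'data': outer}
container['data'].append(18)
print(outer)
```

Key concept: dict holds reference to list.
Step by step:
`outer = [7, 5, 8]` → outer = [7, 5, 8]
`container = {'data': outer}` → container = {'data': [7, 5, 8]}
`container['data'].append(18)` → outer = [7, 5, 8, 18]; container = {'data': [7, 5, 8, 18]}
`print(outer)` → prints [7, 5, 8, 18]

Answer: [7, 5, 8, 18]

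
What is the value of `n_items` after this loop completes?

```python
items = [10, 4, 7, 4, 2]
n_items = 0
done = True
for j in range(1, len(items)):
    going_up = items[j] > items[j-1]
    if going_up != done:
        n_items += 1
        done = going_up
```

Count direction changes in [10, 4, 7, 4, 2]
`n_items` takes the values: 0 → 1 → 2 → 3

Answer: 3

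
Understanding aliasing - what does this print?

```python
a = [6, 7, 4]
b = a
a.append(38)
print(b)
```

Key concept: basic list aliasing.
Step by step:
`a = [6, 7, 4]` → a = [6, 7, 4]
`b = a` → b = [6, 7, 4] (same object as a)
`a.append(38)` → a = [6, 7, 4, 38] (same object as b); b = [6, 7, 4, 38] (same object as a)
`print(b)` → prints [6, 7, 4, 38]

Answer: [6, 7, 4, 38]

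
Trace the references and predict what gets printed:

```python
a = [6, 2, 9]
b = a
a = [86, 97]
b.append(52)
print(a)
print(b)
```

Key concept: rebinding vs mutation: a is rebound to a new list, b still points at the original.
Step by step:
`a = [6, 2, 9]` → a = [6, 2, 9]
`b = a` → b = [6, 2, 9] (same object as a)
`a = [86, 97]` → a = [86, 97]
`b.append(52)` → b = [6, 2, 9, 52]
`print(a)` → prints [86, 97]
`print(b)` → prints [6, 2, 9, 52]

Answer:
[86, 97]
[6, 2, 9, 52]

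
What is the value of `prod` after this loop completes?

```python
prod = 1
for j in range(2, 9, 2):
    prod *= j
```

Product of even numbers 2 to 8
`prod` takes the values: 1 → 2 → 8 → 48 → 384

Answer: 384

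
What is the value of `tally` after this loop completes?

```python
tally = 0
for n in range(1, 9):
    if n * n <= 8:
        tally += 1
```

Count numbers where n² ≤ 8
`tally` takes the values: 0 → 1 → 2

Answer: 2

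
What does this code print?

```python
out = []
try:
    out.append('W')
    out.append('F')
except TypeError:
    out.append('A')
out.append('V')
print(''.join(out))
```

Execution trace: 'W' (try body) → 'F' (try body, no exception) → 'V' (after the try/except). Output: WFV

Answer: WFV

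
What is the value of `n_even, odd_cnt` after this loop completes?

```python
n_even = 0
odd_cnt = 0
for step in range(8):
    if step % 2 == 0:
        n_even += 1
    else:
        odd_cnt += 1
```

Count evens and odds in range(8)
`n_even, odd_cnt` takes the values: (0, 0) → (1, 0) → (1, 1) → (2, 1) → (2, 2) → (3, 2) → (3, 3) → (4, 3) → (4, 4)

Answer: 4, 4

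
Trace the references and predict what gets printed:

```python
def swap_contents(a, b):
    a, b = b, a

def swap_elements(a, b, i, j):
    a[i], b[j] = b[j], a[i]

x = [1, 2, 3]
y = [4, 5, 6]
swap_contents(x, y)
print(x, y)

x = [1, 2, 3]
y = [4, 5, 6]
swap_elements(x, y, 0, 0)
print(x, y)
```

Key concept: parameter rebinding vs mutation.
Step by step:
`x = [1, 2, 3]` → x = [1, 2, 3]
`y = [4, 5, 6]` → y = [4, 5, 6]
`swap_contents(x, y)` → no visible change to tracked variables
`print(x, y)` → prints [1, 2, 3] [4, 5, 6]
`x = [1, 2, 3]` → x = [1, 2, 3]
`y = [4, 5, 6]` → y = [4, 5, 6]
`swap_elements(x, y, 0, 0)` → x = [4, 2, 3]; y = [1, 5, 6]
`print(x, y)` → prints [4, 2, 3] [1, 5, 6]

Answer:
[1, 2, 3] [4, 5, 6]
[4, 2, 3] [1, 5, 6]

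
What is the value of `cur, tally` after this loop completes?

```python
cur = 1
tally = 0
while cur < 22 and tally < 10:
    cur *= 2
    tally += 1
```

Double until >= 22 or 10 iterations
`cur, tally` takes the values: (1, 0) → (2, 0) → (2, 1) → (4, 1) → (4, 2) → (8, 2) → (8, 3) → (16, 3) → (16, 4) → (32, 4) → (32, 5)

Answer: 32, 5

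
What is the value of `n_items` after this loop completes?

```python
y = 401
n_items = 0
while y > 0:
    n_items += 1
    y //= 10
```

Count digits by repeated division by 10
`n_items` takes the values: 0 → 1 → 2 → 3

Answer: 3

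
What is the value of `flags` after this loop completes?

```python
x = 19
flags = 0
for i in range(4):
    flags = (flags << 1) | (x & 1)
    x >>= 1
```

Reverse lowest 4 bits of 19
`flags` takes the values: 0 → 1 → 3 → 6 → 12

Answer: 12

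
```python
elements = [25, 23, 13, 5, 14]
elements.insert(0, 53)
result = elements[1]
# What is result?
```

Trace:
`elements = [25, 23, 13, 5, 14]` → elements = [25, 23, 13, 5, 14]
`elements.insert(0, 53)` → elements = [53, 25, 23, 13, 5, 14]
`result = elements[1]` → result = 25
So result = 25

Answer: 25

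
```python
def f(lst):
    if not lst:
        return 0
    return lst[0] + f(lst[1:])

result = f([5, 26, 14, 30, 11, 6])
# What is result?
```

5 + 26 + 14 + 30 + 11 + 6 + 0 = 92

Answer: 92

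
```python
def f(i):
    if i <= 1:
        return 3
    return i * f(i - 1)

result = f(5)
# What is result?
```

f(5) = 5 * 4 * 3 * 2 * 3 = 360

Answer: 360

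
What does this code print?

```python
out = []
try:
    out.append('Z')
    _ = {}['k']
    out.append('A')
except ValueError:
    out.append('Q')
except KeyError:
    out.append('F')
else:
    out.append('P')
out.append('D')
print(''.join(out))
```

Execution trace: 'Z' (try body) → 'F' (except KeyError) → 'D' (after the try/except). Output: ZFD

Answer: ZFD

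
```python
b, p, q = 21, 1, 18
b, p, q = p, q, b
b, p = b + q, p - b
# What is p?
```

Trace:
`b, p, q = 21, 1, 18` → b = 21; p = 1; q = 18
`b, p, q = p, q, b` → b = 1; p = 18; q = 21
`b, p = b + q, p - b` → b = 22; p = 17
So p = 17

Answer: 17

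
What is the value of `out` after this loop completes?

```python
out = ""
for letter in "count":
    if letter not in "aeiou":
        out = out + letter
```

Remove vowels from 'count'
`out` takes the values: "" → "c" → "cn" → "cnt"

Answer: "cnt"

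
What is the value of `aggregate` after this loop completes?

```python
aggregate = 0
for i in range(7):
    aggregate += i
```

Sum of 0 to 6 = 21
`aggregate` takes the values: 0 → 1 → 3 → 6 → 10 → 15 → 21

Answer: 21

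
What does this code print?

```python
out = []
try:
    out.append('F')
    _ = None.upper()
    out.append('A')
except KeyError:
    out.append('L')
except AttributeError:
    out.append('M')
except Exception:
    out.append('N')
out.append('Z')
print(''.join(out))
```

Execution trace: 'F' (try body) → 'M' (except AttributeError) → 'Z' (after the try/except). Output: FMZ

Answer: FMZ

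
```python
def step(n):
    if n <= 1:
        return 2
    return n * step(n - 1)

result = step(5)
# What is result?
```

step(5) = 5 * 4 * 3 * 2 * 2 = 240

Answer: 240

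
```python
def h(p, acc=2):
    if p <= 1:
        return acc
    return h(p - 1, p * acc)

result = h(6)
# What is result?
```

Accumulator trace (n, acc): (6, 2) -> (5, 12) -> (4, 60) -> (3, 240) -> (2, 720) -> (1, 1440) -> return 1440

Answer: 1440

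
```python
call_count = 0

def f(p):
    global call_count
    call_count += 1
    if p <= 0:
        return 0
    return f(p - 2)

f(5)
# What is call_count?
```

Linear recursion stepping by 2: 4 calls from p=5 down to ≤0.

Answer: 4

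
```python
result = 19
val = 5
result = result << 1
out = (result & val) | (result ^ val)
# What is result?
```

Trace:
`result = 19` → result = 19
`val = 5` → val = 5
`result = result << 1` → result = 38
`out = (result & val) | (result ^ val)` → out = 39
So result = 38

Answer: 38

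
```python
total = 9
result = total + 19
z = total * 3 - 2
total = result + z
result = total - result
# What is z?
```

Trace:
`total = 9` → total = 9
`result = total + 19` → result = 28
`z = total * 3 - 2` → z = 25
`total = result + z` → total = 53
`result = total - result` → result = 25
So z = 25

Answer: 25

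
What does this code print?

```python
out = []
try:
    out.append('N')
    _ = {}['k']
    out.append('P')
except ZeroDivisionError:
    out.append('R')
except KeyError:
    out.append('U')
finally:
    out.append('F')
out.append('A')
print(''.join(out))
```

Execution trace: 'N' (try body) → 'U' (except KeyError) → 'F' (finally) → 'A' (after the try/except). Output: NUFA

Answer: NUFA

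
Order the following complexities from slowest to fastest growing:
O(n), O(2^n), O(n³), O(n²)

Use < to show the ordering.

Ordered by growth rate: O(n) < O(n²) < O(n³) < O(2^n)

Answer: O(n) < O(n²) < O(n³) < O(2^n)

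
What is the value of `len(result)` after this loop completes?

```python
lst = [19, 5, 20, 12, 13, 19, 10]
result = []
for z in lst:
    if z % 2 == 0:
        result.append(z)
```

Count even numbers in [19, 5, 20, 12, 13, 19, 10]
`result` takes the values: [] → [20] → [20, 12] → [20, 12, 10]
So `len(result)` = 3

Answer: 3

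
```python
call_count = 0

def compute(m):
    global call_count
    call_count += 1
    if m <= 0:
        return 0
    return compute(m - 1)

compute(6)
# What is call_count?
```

Linear recursion stepping by 1: 7 calls from m=6 down to ≤0.

Answer: 7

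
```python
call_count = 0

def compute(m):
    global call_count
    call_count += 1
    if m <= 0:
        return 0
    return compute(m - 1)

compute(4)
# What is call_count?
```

Linear recursion stepping by 1: 5 calls from m=4 down to ≤0.

Answer: 5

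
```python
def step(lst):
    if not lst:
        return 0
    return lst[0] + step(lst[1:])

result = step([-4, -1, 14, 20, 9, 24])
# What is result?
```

(-4) + (-1) + 14 + 20 + 9 + 24 + 0 = 62

Answer: 62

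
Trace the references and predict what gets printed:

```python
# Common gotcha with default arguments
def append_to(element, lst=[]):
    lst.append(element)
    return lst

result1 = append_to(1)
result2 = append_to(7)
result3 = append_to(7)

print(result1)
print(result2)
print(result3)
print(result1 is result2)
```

Key concept: mutable default argument gotcha.
Step by step:
`result1 = append_to(1)` → result1 = [1]
`result2 = append_to(7)` → result1 = [1, 7] (same object as result2); result2 = [1, 7] (same object as result1)
`result3 = append_to(7)` → result1 = [1, 7, 7] (same object as result2, result3); result2 = [1, 7, 7] (same object as result1, result3); result3 = [1, 7, 7] (same object as result1, result2)
`print(result1)` → prints [1, 7, 7]
`print(result2)` → prints [1, 7, 7]
`print(result3)` → prints [1, 7, 7]
`print(result1 is result2)` → prints True

Answer:
[1, 7, 7]
[1, 7, 7]
[1, 7, 7]
True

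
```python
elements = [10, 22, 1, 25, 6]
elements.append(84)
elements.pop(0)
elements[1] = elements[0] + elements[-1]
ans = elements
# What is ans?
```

Trace:
`elements = [10, 22, 1, 25, 6]` → elements = [10, 22, 1, 25, 6]
`elements.append(84)` → elements = [10, 22, 1, 25, 6, 84]
`elements.pop(0)` → elements = [22, 1, 25, 6, 84]
`elements[1] = elements[0] + elements[-1]` → elements = [22, 106, 25, 6, 84]
`ans = elements` → ans = [22, 106, 25, 6, 84]
So ans = [22, 106, 25, 6, 84]

Answer: [22, 106, 25, 6, 84]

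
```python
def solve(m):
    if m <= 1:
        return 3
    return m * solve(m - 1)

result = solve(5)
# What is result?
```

solve(5) = 5 * 4 * 3 * 2 * 3 = 360

Answer: 360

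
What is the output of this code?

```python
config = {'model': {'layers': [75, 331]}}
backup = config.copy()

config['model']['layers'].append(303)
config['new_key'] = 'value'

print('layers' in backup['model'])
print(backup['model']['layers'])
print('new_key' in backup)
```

Key concept: shallow copy gotcha with nested dict.
Step by step:
`config = {'model': {'layers': [75, 331]}}` → config = {'model': {'layers': [75, 331]}}
`backup = config.copy()` → backup = {'model': {'layers': [75, 331]}}
`config['model']['layers'].append(303)` → config = {'model': {'layers': [75, 331, 303]}}; backup = {'model': {'layers': [75, 331, 303]}}
`config['new_key'] = 'value'` → config = {'model': {'layers': [75, 331, 303]}, 'new_key': 'value'}
`print('layers' in backup['model'])` → prints True
`print(backup['model']['layers'])` → prints [75, 331, 303]
`print('new_key' in backup)` → prints False

Answer:
True
[75, 331, 303]
False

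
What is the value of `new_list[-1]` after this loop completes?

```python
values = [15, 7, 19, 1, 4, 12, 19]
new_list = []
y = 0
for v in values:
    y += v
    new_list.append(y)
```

Cumulative sum ends at 77
`new_list` takes the values: [] → [15] → [15, 22] → [15, 22, 41] → [15, 22, 41, 42] → [15, 22, 41, 42, 46] → [15, 22, 41, 42, 46, 58] → [15, 22, 41, 42, 46, 58, 77]
So `new_list[-1]` = 77

Answer: 77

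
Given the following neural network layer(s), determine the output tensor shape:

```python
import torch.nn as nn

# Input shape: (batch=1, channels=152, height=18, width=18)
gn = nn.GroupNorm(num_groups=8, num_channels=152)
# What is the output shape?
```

Input: (1, 152, 18, 18) -> Output: (1, 152, 18, 18)

Answer: (1, 152, 18, 18)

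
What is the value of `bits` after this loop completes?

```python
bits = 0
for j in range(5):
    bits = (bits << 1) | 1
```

Build 5 consecutive 1-bits: 0b11111
`bits` takes the values: 0 → 1 → 3 → 7 → 15 → 31

Answer: 31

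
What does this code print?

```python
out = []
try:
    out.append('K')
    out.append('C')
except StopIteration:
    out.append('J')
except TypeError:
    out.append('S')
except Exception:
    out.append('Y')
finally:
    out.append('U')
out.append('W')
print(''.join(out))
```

Execution trace: 'K' (try body) → 'C' (try body, no exception) → 'U' (finally) → 'W' (after the try/except). Output: KCUW

Answer: KCUW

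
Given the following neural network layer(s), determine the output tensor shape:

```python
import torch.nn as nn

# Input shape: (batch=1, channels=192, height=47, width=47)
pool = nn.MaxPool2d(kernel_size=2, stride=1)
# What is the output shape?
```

Input: (1, 192, 47, 47) -> Output: (1, 192, 46, 46)

Answer: (1, 192, 46, 46)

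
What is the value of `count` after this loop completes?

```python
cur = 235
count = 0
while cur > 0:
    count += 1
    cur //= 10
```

Count digits by repeated division by 10
`count` takes the values: 0 → 1 → 2 → 3

Answer: 3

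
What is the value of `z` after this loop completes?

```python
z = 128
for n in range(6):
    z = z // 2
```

Halve 6 times: 128 // 2^6 = 2
`z` takes the values: 128 → 64 → 32 → 16 → 8 → 4 → 2

Answer: 2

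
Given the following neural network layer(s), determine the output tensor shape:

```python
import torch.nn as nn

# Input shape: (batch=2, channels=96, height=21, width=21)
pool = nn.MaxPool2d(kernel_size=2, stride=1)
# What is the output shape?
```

Input: (2, 96, 21, 21) -> Output: (2, 96, 20, 20)

Answer: (2, 96, 20, 20)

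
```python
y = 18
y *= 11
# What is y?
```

Trace:
`y = 18` → y = 18
`y *= 11` → y = 198
So y = 198

Answer: 198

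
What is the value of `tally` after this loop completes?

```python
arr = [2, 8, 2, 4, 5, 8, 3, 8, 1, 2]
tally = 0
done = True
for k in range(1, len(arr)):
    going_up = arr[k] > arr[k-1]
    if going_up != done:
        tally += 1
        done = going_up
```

Count direction changes in [2, 8, 2, 4, 5, 8, 3, 8, 1, 2]
`tally` takes the values: 0 → 1 → 2 → 3 → 4 → 5 → 6

Answer: 6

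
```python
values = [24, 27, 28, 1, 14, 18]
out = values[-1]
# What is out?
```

Trace:
`values = [24, 27, 28, 1, 14, 18]` → values = [24, 27, 28, 1, 14, 18]
`out = values[-1]` → out = 18
So out = 18

Answer: 18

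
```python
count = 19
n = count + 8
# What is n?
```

Trace:
`count = 19` → count = 19
`n = count + 8` → n = 27
So n = 27

Answer: 27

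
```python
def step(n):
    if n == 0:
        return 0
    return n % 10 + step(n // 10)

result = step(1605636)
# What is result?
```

Sum of digits of 1605636: 6 + 3 + 6 + 5 + 0 + 6 + 1 = 27

Answer: 27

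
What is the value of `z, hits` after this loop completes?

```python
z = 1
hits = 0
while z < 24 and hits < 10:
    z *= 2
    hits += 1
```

Double until >= 24 or 10 iterations
`z, hits` takes the values: (1, 0) → (2, 0) → (2, 1) → (4, 1) → (4, 2) → (8, 2) → (8, 3) → (16, 3) → (16, 4) → (32, 4) → (32, 5)

Answer: 32, 5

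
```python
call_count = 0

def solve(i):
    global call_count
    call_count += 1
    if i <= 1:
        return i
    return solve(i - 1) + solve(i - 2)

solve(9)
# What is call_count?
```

Calls(i) = 1 + Calls(i-1) + Calls(i-2); Calls(0)=Calls(1)=1. For i=9 this gives 109.

Answer: 109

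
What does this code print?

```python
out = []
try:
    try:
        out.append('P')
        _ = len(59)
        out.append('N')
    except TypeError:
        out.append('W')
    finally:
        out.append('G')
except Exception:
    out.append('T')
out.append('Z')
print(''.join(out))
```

Execution trace: 'P' (inner try body) → 'W' (inner except TypeError) → 'G' (inner finally) → 'Z' (after the try/except). Output: PWGZ

Answer: PWGZ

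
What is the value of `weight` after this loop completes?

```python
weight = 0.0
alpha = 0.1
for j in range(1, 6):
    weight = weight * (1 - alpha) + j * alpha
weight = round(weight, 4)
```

Moving average with lr=0.1
`weight` takes the values: 0.0 → 0.1 → 0.29 → 0.561 → 0.9049 → 1.31441 → 1.3144

Answer: 1.3144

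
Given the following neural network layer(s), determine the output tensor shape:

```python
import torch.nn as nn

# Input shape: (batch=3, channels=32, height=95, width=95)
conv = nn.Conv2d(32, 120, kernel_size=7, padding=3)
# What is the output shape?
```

Input: (3, 32, 95, 95) -> Output: (3, 120, 95, 95)

Answer: (3, 120, 95, 95)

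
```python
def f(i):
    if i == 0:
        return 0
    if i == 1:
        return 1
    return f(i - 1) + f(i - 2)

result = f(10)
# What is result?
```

Build up from base cases: f(0)=0, f(1)=1, f(2)=1, f(3)=2, f(4)=3, f(5)=5, f(6)=8, ..., f(10)=55

Answer: 55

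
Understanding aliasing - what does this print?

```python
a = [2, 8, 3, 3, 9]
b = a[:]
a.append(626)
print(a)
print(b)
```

Key concept: slice [:] creates copy.
Step by step:
`a = [2, 8, 3, 3, 9]` → a = [2, 8, 3, 3, 9]
`b = a[:]` → b = [2, 8, 3, 3, 9]
`a.append(626)` → a = [2, 8, 3, 3, 9, 626]
`print(a)` → prints [2, 8, 3, 3, 9, 626]
`print(b)` → prints [2, 8, 3, 3, 9]

Answer:
[2, 8, 3, 3, 9, 626]
[2, 8, 3, 3, 9]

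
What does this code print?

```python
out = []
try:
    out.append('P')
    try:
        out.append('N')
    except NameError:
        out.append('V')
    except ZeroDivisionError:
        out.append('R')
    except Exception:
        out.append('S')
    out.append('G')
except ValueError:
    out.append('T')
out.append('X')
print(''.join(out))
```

Execution trace: 'P' (try body) → 'N' (inner try body, no exception) → 'G' (try body, no exception) → 'X' (after the try/except). Output: PNGX

Answer: PNGX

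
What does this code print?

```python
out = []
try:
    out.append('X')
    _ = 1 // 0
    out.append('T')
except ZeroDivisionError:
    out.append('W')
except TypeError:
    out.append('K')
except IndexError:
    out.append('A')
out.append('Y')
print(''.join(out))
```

Execution trace: 'X' (try body) → 'W' (except ZeroDivisionError) → 'Y' (after the try/except). Output: XWY

Answer: XWY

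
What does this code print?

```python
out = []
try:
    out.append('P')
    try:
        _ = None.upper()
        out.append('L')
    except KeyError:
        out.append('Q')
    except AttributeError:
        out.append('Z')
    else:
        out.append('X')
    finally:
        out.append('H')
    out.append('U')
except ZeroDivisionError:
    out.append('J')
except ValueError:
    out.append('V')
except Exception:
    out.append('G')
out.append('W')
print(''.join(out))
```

Execution trace: 'P' (try body) → 'Z' (inner except AttributeError) → 'H' (inner finally) → 'U' (try body, no exception) → 'W' (after the try/except). Output: PZHUW

Answer: PZHUW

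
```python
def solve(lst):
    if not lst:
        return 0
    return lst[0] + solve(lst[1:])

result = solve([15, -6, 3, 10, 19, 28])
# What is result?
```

15 + (-6) + 3 + 10 + 19 + 28 + 0 = 69

Answer: 69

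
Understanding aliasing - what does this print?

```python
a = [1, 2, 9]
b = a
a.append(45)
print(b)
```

Key concept: basic list aliasing.
Step by step:
`a = [1, 2, 9]` → a = [1, 2, 9]
`b = a` → b = [1, 2, 9] (same object as a)
`a.append(45)` → a = [1, 2, 9, 45] (same object as b); b = [1, 2, 9, 45] (same object as a)
`print(b)` → prints [1, 2, 9, 45]

Answer: [1, 2, 9, 45]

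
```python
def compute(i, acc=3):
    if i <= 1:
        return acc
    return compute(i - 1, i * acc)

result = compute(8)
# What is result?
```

Accumulator trace (n, acc): (8, 3) -> (7, 24) -> (6, 168) -> (5, 1008) -> (4, 5040) -> (3, 20160) -> (2, 60480) -> (1, 120960) -> return 120960

Answer: 120960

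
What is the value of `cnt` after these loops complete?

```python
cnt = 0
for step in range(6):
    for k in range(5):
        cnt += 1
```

6 * 5 = 30
`cnt` takes the values: 0 → 1 → 2 → 3 → 4 → 5 → 6 → 7 → 8 → 9 → 10 → 11 → 12 → 13 → 14 → 15 → 16 → 17 → 18 → 19 → 20 → 21 → 22 → 23 → 24 → 25 → 26 → 27 → 28 → 29 → 30

Answer: 30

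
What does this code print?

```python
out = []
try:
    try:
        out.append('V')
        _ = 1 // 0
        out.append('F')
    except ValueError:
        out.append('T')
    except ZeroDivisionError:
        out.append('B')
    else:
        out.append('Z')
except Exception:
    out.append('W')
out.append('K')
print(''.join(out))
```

Execution trace: 'V' (inner try body) → 'B' (inner except ZeroDivisionError) → 'K' (after the try/except). Output: VBK

Answer: VBK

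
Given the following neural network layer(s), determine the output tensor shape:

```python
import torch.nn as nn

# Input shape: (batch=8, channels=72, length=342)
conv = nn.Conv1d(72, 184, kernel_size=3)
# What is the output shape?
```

Input: (8, 72, 342) -> Output: (8, 184, 340)

Answer: (8, 184, 340)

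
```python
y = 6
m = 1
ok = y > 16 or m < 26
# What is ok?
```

Trace:
`y = 6` → y = 6
`m = 1` → m = 1
`ok = y > 16 or m < 26` → ok = True
So ok = True

Answer: True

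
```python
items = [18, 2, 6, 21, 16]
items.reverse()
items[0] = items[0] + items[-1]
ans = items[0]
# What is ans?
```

Trace:
`items = [18, 2, 6, 21, 16]` → items = [18, 2, 6, 21, 16]
`items.reverse()` → items = [16, 21, 6, 2, 18]
`items[0] = items[0] + items[-1]` → items = [34, 21, 6, 2, 18]
`ans = items[0]` → ans = 34
So ans = 34

Answer: 34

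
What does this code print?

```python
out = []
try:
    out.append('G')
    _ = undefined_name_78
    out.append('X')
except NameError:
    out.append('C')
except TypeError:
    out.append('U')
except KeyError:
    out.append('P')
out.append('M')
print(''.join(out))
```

Execution trace: 'G' (try body) → 'C' (except NameError) → 'M' (after the try/except). Output: GCM

Answer: GCM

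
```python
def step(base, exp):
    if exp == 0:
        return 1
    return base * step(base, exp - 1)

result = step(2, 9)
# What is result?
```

step(2, 9) = 2 * 2 * 2 * 2 * 2 * 2 * 2 * 2 * 2 = 512

Answer: 512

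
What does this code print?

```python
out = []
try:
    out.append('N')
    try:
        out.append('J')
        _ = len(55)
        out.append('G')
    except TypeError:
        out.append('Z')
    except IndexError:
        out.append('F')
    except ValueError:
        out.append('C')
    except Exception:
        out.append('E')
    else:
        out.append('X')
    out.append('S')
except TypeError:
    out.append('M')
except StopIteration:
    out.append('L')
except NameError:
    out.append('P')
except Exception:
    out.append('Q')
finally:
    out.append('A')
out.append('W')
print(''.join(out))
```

Execution trace: 'N' (try body) → 'J' (inner try body) → 'Z' (inner except TypeError) → 'S' (try body, no exception) → 'A' (finally) → 'W' (after the try/except). Output: NJZSAW

Answer: NJZSAW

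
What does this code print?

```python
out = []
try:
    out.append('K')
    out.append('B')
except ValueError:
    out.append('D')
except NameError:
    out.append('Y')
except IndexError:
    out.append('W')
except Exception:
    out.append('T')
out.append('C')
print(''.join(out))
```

Execution trace: 'K' (try body) → 'B' (try body, no exception) → 'C' (after the try/except). Output: KBC

Answer: KBC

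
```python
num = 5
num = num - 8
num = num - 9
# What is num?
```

Trace:
`num = 5` → num = 5
`num = num - 8` → num = -3
`num = num - 9` → num = -12
So num = -12

Answer: -12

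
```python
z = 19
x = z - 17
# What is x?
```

Trace:
`z = 19` → z = 19
`x = z - 17` → x = 2
So x = 2

Answer: 2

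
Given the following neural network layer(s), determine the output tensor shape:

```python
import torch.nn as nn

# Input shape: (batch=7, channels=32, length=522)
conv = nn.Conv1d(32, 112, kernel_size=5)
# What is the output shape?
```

Input: (7, 32, 522) -> Output: (7, 112, 518)

Answer: (7, 112, 518)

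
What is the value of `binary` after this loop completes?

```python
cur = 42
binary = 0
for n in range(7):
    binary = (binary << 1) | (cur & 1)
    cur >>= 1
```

Reverse lowest 7 bits of 42
`binary` takes the values: 0 → 1 → 2 → 5 → 10 → 21 → 42

Answer: 42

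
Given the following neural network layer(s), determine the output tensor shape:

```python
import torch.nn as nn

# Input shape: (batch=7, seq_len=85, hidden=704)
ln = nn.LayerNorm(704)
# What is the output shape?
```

Input: (7, 85, 704) -> Output: (7, 85, 704)

Answer: (7, 85, 704)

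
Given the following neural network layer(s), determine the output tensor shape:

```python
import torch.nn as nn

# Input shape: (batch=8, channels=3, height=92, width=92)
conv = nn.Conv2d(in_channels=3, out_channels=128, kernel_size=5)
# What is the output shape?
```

Input: (8, 3, 92, 92) -> Output: (8, 128, 88, 88)

Answer: (8, 128, 88, 88)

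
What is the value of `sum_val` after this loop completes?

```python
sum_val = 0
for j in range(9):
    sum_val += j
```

Sum of 0 to 8 = 36
`sum_val` takes the values: 0 → 1 → 3 → 6 → 10 → 15 → 21 → 28 → 36

Answer: 36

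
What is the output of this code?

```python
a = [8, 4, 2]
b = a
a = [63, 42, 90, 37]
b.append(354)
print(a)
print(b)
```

Key concept: rebinding vs mutation: a is rebound to a new list, b still points at the original.
Step by step:
`a = [8, 4, 2]` → a = [8, 4, 2]
`b = a` → b = [8, 4, 2] (same object as a)
`a = [63, 42, 90, 37]` → a = [63, 42, 90, 37]
`b.append(354)` → b = [8, 4, 2, 354]
`print(a)` → prints [63, 42, 90, 37]
`print(b)` → prints [8, 4, 2, 354]

Answer:
[63, 42, 90, 37]
[8, 4, 2, 354]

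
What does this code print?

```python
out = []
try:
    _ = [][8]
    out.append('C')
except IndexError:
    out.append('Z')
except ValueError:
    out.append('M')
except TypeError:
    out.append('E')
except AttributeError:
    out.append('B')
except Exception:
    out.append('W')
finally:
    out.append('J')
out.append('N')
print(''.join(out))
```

Execution trace: 'Z' (except IndexError) → 'J' (finally) → 'N' (after the try/except). Output: ZJN

Answer: ZJN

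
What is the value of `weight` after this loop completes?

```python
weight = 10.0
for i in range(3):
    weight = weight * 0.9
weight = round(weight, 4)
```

Exponential decay: 10.0 * 0.9^3
`weight` takes the values: 10.0 → 9.0 → 8.1 → 7.29

Answer: 7.29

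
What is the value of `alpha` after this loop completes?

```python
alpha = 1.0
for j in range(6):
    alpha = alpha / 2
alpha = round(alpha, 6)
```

Halving LR 6 times: 1 / 2^6
`alpha` takes the values: 1.0 → 0.5 → 0.25 → 0.125 → 0.0625 → 0.03125 → 0.015625

Answer: 0.015625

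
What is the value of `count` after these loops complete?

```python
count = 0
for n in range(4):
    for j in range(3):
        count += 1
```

4 * 3 = 12
`count` takes the values: 0 → 1 → 2 → 3 → 4 → 5 → 6 → 7 → 8 → 9 → 10 → 11 → 12

Answer: 12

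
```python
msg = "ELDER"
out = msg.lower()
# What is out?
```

Trace:
`msg = "ELDER"` → msg = 'ELDER'
`out = msg.lower()` → out = 'elder'
So out = 'elder'

Answer: 'elder'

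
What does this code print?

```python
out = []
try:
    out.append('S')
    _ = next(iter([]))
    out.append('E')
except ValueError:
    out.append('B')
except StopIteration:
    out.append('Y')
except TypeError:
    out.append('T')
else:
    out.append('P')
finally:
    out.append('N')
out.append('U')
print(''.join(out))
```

Execution trace: 'S' (try body) → 'Y' (except StopIteration) → 'N' (finally) → 'U' (after the try/except). Output: SYNU

Answer: SYNU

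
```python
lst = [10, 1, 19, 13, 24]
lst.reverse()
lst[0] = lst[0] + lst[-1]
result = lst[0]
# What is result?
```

Trace:
`lst = [10, 1, 19, 13, 24]` → lst = [10, 1, 19, 13, 24]
`lst.reverse()` → lst = [24, 13, 19, 1, 10]
`lst[0] = lst[0] + lst[-1]` → lst = [34, 13, 19, 1, 10]
`result = lst[0]` → result = 34
So result = 34

Answer: 34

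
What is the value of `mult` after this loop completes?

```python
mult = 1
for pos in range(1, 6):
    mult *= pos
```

5! = 120
`mult` takes the values: 1 → 2 → 6 → 24 → 120

Answer: 120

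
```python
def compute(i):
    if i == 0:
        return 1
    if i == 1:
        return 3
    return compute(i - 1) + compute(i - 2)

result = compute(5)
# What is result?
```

Build up from base cases: compute(0)=1, compute(1)=3, compute(2)=4, compute(3)=7, compute(4)=11, compute(5)=18

Answer: 18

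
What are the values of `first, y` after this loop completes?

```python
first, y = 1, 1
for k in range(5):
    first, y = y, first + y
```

Fibonacci: after 5 iterations
`first, y` takes the values: (1, 1) → (1, 2) → (2, 3) → (3, 5) → (5, 8) → (8, 13)

Answer: 8, 13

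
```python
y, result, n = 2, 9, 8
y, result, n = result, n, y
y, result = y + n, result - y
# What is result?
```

Trace:
`y, result, n = 2, 9, 8` → y = 2; result = 9; n = 8
`y, result, n = result, n, y` → y = 9; result = 8; n = 2
`y, result = y + n, result - y` → y = 11; result = -1
So result = -1

Answer: -1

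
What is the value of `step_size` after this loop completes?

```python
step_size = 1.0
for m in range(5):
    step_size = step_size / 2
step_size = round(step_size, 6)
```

Halving LR 5 times: 1 / 2^5
`step_size` takes the values: 1.0 → 0.5 → 0.25 → 0.125 → 0.0625 → 0.03125

Answer: 0.03125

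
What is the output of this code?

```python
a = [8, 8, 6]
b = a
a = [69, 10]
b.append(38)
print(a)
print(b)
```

Key concept: rebinding vs mutation: a is rebound to a new list, b still points at the original.
Step by step:
`a = [8, 8, 6]` → a = [8, 8, 6]
`b = a` → b = [8, 8, 6] (same object as a)
`a = [69, 10]` → a = [69, 10]
`b.append(38)` → b = [8, 8, 6, 38]
`print(a)` → prints [69, 10]
`print(b)` → prints [8, 8, 6, 38]

Answer:
[69, 10]
[8, 8, 6, 38]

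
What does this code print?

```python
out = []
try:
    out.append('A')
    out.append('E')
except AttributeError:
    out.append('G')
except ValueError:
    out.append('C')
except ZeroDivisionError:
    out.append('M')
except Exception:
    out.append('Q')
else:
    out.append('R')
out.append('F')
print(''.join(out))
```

Execution trace: 'A' (try body) → 'E' (try body, no exception) → 'R' (else) → 'F' (after the try/except). Output: AERF

Answer: AERF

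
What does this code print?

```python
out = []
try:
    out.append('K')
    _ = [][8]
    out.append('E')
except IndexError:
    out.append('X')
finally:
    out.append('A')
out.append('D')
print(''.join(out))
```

Execution trace: 'K' (try body) → 'X' (except IndexError) → 'A' (finally) → 'D' (after the try/except). Output: KXAD

Answer: KXAD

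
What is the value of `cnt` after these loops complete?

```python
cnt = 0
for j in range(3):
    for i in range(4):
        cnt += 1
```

3 * 4 = 12
`cnt` takes the values: 0 → 1 → 2 → 3 → 4 → 5 → 6 → 7 → 8 → 9 → 10 → 11 → 12

Answer: 12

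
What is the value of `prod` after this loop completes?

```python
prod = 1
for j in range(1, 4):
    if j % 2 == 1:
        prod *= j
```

Product of odd numbers 1 to 3
`prod` takes the values: 1 → 3

Answer: 3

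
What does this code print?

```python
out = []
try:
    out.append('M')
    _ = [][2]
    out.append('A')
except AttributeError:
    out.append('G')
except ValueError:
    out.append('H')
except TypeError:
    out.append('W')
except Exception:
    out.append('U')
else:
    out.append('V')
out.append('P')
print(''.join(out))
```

Execution trace: 'M' (try body) → 'U' (except Exception) → 'P' (after the try/except). Output: MUP

Answer: MUP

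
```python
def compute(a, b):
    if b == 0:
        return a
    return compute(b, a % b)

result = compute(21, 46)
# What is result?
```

compute(21, 46) -> compute(46, 21) -> compute(21, 4) -> compute(4, 1) -> compute(1, 0) -> 1

Answer: 1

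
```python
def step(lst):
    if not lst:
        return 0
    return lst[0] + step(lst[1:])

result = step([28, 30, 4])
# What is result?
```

28 + 30 + 4 + 0 = 62

Answer: 62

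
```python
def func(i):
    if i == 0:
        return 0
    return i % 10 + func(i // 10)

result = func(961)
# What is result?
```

Sum of digits of 961: 1 + 6 + 9 = 16

Answer: 16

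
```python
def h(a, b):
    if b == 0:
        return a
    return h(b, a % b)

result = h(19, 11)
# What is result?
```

h(19, 11) -> h(11, 8) -> h(8, 3) -> h(3, 2) -> h(2, 1) -> h(1, 0) -> 1

Answer: 1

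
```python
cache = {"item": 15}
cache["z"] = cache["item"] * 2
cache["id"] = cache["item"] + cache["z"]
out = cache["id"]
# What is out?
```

Trace:
`cache = {"item": 15}` → cache = {'item': 15}
`cache["z"] = cache["item"] * 2` → cache = {'item': 15, 'z': 30}
`cache["id"] = cache["item"] + cache["z"]` → cache = {'item': 15, 'z': 30, 'id': 45}
`out = cache["id"]` → out = 45
So out = 45

Answer: 45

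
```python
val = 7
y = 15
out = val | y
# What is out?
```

Trace:
`val = 7` → val = 7
`y = 15` → y = 15
`out = val | y` → out = 15
So out = 15

Answer: 15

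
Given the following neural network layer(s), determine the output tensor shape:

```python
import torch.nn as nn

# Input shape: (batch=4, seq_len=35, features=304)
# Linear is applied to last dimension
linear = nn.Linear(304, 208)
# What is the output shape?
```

Input: (4, 35, 304) -> Output: (4, 35, 208)

Answer: (4, 35, 208)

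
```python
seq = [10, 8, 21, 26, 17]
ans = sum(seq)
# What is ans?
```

Trace:
`seq = [10, 8, 21, 26, 17]` → seq = [10, 8, 21, 26, 17]
`ans = sum(seq)` → ans = 82
So ans = 82

Answer: 82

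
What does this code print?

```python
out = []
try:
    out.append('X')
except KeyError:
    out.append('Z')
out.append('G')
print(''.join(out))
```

Execution trace: 'X' (try body, no exception) → 'G' (after the try/except). Output: XG

Answer: XG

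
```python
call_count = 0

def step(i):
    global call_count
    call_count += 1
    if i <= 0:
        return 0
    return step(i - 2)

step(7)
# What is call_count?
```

Linear recursion stepping by 2: 5 calls from i=7 down to ≤0.

Answer: 5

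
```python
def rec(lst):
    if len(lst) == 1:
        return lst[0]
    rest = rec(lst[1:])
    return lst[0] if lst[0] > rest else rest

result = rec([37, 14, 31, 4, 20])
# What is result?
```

Recursive max over [37, 14, 31, 4, 20] = 37

Answer: 37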